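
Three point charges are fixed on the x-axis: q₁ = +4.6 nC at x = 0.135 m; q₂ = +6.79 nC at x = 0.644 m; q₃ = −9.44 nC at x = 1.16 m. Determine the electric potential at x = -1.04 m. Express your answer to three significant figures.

32.9 V

Electric potential is a scalar, so the contributions from each charge add algebraically: V = Σ kqᵢ/rᵢ.
Distances from the field point to each charge: r₁ = 1.18 m, r₂ = 1.68 m, r₃ = 2.20 m.
V = k[(4.60×10⁻⁹)/(1.18) + (6.79×10⁻⁹)/(1.68) + (-9.44×10⁻⁹)/(2.20)] = 32.9 V.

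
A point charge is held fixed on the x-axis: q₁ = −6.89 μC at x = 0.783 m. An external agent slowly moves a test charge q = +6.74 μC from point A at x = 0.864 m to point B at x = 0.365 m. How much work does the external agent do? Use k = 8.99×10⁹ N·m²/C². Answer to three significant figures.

4.16 J

For quasistatic motion the external work equals the change in potential energy: W_ext = qΔV = q(V_B − V_A).
At A: distance to the source charge is 0.0810 m; V_A = kq₁/r = -7.65×10⁵ V.
At B: distance to the source charge is 0.418 m; V_B = kq₁/r = -1.48×10⁵ V.
ΔV = V_B − V_A = 6.17×10⁵ V.
W_ext = qΔV = (6.74×10⁻⁶ C)(6.17×10⁵ V) = 4.16 J.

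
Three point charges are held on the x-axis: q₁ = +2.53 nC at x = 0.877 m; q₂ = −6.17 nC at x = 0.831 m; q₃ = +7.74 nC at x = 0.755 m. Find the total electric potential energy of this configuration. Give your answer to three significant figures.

The assembly work is the sum of pairwise potential energies, U = Σ_{i<j} kqᵢqⱼ/rᵢⱼ.
Pair separations: r₁₂ = 0.0460 m, r₁₃ = 0.122 m, r₂₃ = 0.0760 m.
U = (-3.05×10⁻⁶) + (1.44×10⁻⁶) + (-5.65×10⁻⁶) = -7.26×10⁻⁶ J.

-7.26×10⁻⁶ J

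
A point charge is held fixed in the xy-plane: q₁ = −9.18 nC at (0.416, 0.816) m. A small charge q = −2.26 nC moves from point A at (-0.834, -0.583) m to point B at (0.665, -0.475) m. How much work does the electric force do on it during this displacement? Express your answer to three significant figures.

The work done by the electric force is W_field = −ΔU = −q(V_B − V_A) = q(V_A − V_B).
At A: distance to the source charge is 1.88 m; V_A = kq₁/r = -44.0 V.
At B: distance to the source charge is 1.31 m; V_B = kq₁/r = -62.8 V.
ΔV = V_B − V_A = -18.8 V.
W_field = −qΔV = −(-2.26×10⁻⁹ C)(-18.8 V) = -4.24×10⁻⁸ J.

-4.24×10⁻⁸ J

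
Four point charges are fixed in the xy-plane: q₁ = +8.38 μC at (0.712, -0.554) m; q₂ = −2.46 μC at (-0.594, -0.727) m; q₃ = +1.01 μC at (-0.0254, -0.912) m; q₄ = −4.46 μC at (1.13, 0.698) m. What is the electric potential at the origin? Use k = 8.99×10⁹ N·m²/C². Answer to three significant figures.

Electric potential is a scalar, so the contributions from each charge add algebraically: V = Σ kqᵢ/rᵢ.
Distances from the field point to each charge: r₁ = 0.902 m, r₂ = 0.939 m, r₃ = 0.912 m, r₄ = 1.33 m.
V = k[(8.38×10⁻⁶)/(0.902) + (-2.46×10⁻⁶)/(0.939) + (1.01×10⁻⁶)/(0.912) + (-4.46×10⁻⁶)/(1.33)] = 3.97×10⁴ V.

3.97×10⁴ V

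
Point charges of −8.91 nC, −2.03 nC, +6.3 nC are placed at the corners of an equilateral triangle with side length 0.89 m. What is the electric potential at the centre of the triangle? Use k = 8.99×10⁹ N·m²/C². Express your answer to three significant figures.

-81.2 V

Electric potential is a scalar, so the contributions from each charge add algebraically: V = Σ kqᵢ/rᵢ.
The distance from each vertex to the centroid is a/√3 = 0.514 m.
V = k[(-8.91×10⁻⁹)/(0.514) + (-2.03×10⁻⁹)/(0.514) + (6.30×10⁻⁹)/(0.514)] = -81.2 V.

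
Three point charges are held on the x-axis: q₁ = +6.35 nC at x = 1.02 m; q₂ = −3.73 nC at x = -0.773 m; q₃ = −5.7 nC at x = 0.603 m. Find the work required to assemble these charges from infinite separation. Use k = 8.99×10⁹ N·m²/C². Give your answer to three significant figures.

-7.60×10⁻⁷ J

The work to assemble the configuration equals its total potential energy, U = Σ kqᵢqⱼ/rᵢⱼ over all pairs.
Pair separations: r₁₂ = 1.79 m, r₁₃ = 0.417 m, r₂₃ = 1.38 m.
U = (-1.19×10⁻⁷) + (-7.80×10⁻⁷) + (1.39×10⁻⁷) = -7.60×10⁻⁷ J.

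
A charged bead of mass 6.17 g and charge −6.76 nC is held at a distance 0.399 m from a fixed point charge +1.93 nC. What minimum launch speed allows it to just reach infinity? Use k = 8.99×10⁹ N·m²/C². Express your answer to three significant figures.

9.76×10⁻³ m/s

To just escape, total mechanical energy must reach zero at infinity: ½mv²_min + U = 0, so ½mv²_min = −U = |kQq|/r.
|U| = |kQq|/r = (8.99×10⁹ N·m²/C²)(1.93×10⁻⁹)(6.76×10⁻⁹)/(0.399) = 2.94×10⁻⁷ J.
v_min = √(2|U|/m) = √(2·2.94×10⁻⁷/6.17×10⁻³) = 9.76×10⁻³ m/s.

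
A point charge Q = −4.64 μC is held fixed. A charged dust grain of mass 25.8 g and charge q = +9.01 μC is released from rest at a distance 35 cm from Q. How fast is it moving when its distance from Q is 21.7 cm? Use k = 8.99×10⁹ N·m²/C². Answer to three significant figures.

Only the electrostatic force acts, so mechanical energy is conserved: ½mv² = U₁ − U₂ = kQq(1/r₁ − 1/r₂).
U₁ − U₂ = (8.99×10⁹ N·m²/C²)(-4.64×10⁻⁶ C)(9.01×10⁻⁶ C)(1/0.350 − 1/0.217) = 0.658 J.
v = √(2·0.658/0.0258) = 7.14 m/s.

7.14 m/s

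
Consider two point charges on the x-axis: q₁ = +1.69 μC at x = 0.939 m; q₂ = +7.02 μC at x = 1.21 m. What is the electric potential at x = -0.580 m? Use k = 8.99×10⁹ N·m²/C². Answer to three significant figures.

The total potential is the scalar sum of each charge's contribution, V = Σ kqᵢ/rᵢ.
Distances from the field point to each charge: r₁ = 1.52 m, r₂ = 1.79 m.
V = k[(1.69×10⁻⁶)/(1.52) + (7.02×10⁻⁶)/(1.79)] = 4.53×10⁴ V.

4.53×10⁴ V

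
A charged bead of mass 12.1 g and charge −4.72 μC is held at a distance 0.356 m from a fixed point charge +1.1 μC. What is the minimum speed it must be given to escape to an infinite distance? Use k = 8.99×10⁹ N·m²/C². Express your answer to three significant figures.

To just escape, total mechanical energy must reach zero at infinity: ½mv²_min + U = 0, so ½mv²_min = −U = |kQq|/r.
|U| = |kQq|/r = (8.99×10⁹ N·m²/C²)(1.10×10⁻⁶)(4.72×10⁻⁶)/(0.356) = 0.131 J.
v_min = √(2|U|/m) = √(2·0.131/0.0121) = 4.66 m/s.

4.66 m/s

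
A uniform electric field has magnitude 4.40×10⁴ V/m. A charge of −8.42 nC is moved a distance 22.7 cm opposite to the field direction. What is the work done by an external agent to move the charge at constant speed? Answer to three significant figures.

-8.41×10⁻⁵ J

The potential change for a displacement 22.7 cm opposite to the field direction is ΔV = +Ed = 9990 V.
W_ext = qΔV = -8.41×10⁻⁵ J.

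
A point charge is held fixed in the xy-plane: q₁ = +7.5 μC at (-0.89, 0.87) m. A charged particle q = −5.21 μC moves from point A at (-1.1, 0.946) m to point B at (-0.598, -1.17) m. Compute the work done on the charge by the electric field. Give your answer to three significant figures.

-1.40 J

The work done by the electric force is W_field = −ΔU = −q(V_B − V_A) = q(V_A − V_B).
At A: distance to the source charge is 0.223 m; V_A = kq₁/r = 3.02×10⁵ V.
At B: distance to the source charge is 2.06 m; V_B = kq₁/r = 3.27×10⁴ V.
ΔV = V_B − V_A = -2.69×10⁵ V.
W_field = −qΔV = −(-5.21×10⁻⁶ C)(-2.69×10⁵ V) = -1.40 J.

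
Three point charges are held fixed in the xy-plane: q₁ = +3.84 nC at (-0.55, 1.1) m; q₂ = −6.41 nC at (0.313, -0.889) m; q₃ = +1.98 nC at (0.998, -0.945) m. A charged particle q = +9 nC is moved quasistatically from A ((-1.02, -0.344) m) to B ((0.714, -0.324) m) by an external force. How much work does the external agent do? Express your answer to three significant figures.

-2.71×10⁻⁷ J

For quasistatic motion the external work equals the change in potential energy: W_ext = qΔV = q(V_B − V_A).
At A: distances to the source charges are 1.52 m, 1.44 m, 2.11 m; V_A = Σ kqᵢ/rᵢ = -8.83 V.
At B: distances to the source charges are 1.90 m, 0.693 m, 0.683 m; V_B = Σ kqᵢ/rᵢ = -39.0 V.
ΔV = V_B − V_A = -30.1 V.
W_ext = qΔV = (9.00×10⁻⁹ C)(-30.1 V) = -2.71×10⁻⁷ J.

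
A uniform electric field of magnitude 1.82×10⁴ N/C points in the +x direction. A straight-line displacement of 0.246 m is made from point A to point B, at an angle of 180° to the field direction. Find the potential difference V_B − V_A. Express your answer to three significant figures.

4480 V

Only the component of displacement along E changes the potential: ΔV = −E·d·cosθ.
ΔV = −(1.82×10⁴ V/m)(0.246 m)cos180° = 4480 V.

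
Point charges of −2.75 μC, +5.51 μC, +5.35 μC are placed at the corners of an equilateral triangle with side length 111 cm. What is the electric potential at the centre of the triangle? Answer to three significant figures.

1.14×10⁵ V

The total potential is the scalar sum of each charge's contribution, V = Σ kqᵢ/rᵢ.
The distance from each vertex to the centroid is a/√3 = 0.641 m.
V = k[(-2.75×10⁻⁶)/(0.641) + (5.51×10⁻⁶)/(0.641) + (5.35×10⁻⁶)/(0.641)] = 1.14×10⁵ V.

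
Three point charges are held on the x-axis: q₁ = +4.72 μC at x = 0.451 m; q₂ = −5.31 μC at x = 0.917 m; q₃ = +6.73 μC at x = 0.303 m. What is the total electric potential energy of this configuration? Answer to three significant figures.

The work to assemble the configuration equals its total potential energy, U = Σ kqᵢqⱼ/rᵢⱼ over all pairs.
Pair separations: r₁₂ = 0.466 m, r₁₃ = 0.148 m, r₂₃ = 0.614 m.
U = (-0.484) + (1.93) + (-0.523) = 0.923 J.

0.923 J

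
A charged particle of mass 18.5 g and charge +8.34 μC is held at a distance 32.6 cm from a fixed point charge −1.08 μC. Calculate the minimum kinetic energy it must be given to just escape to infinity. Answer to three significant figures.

To just escape, total mechanical energy must reach zero at infinity: ½mv²_min + U = 0, so ½mv²_min = −U = |kQq|/r.
|U| = |kQq|/r = (8.99×10⁹ N·m²/C²)(1.08×10⁻⁶)(8.34×10⁻⁶)/(0.326) = 0.248 J.

0.248 J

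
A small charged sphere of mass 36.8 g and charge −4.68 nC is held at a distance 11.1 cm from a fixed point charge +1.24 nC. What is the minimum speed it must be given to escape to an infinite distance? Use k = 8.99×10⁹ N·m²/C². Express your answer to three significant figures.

5.05×10⁻³ m/s

To just escape, total mechanical energy must reach zero at infinity: ½mv²_min + U = 0, so ½mv²_min = −U = |kQq|/r.
|U| = |kQq|/r = (8.99×10⁹ N·m²/C²)(1.24×10⁻⁹)(4.68×10⁻⁹)/(0.111) = 4.70×10⁻⁷ J.
v_min = √(2|U|/m) = √(2·4.70×10⁻⁷/0.0368) = 5.05×10⁻³ m/s.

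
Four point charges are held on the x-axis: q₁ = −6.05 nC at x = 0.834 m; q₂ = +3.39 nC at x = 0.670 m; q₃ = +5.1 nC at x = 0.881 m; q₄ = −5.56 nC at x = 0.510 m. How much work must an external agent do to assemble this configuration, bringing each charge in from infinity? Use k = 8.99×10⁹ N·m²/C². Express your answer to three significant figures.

-7.10×10⁻⁶ J

The assembly work is the sum of pairwise potential energies, U = Σ_{i<j} kqᵢqⱼ/rᵢⱼ.
Pair separations: r₁₂ = 0.164 m, r₁₃ = 0.0470 m, r₁₄ = 0.324 m, r₂₃ = 0.211 m, r₂₄ = 0.160 m, r₃₄ = 0.371 m.
Summing all 6 pair terms gives U = -7.10×10⁻⁶ J.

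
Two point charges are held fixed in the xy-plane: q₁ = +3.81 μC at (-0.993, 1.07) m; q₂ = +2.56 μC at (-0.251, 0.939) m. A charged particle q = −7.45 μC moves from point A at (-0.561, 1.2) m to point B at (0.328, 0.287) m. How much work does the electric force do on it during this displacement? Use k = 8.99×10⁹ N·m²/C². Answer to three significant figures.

The work done by the electric force is W_field = −ΔU = −q(V_B − V_A) = q(V_A − V_B).
At A: distances to the source charges are 0.451 m, 0.405 m; V_A = Σ kqᵢ/rᵢ = 1.33×10⁵ V.
At B: distances to the source charges are 1.54 m, 0.872 m; V_B = Σ kqᵢ/rᵢ = 4.87×10⁴ V.
ΔV = V_B − V_A = -8.40×10⁴ V.
W_field = −qΔV = −(-7.45×10⁻⁶ C)(-8.40×10⁴ V) = -0.626 J.

-0.626 J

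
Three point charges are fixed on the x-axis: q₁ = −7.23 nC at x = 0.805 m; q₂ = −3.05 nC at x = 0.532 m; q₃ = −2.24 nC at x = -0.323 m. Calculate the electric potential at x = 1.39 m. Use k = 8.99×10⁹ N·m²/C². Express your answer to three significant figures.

The total potential is the scalar sum of each charge's contribution, V = Σ kqᵢ/rᵢ.
Distances from the field point to each charge: r₁ = 0.585 m, r₂ = 0.858 m, r₃ = 1.71 m.
V = k[(-7.23×10⁻⁹)/(0.585) + (-3.05×10⁻⁹)/(0.858) + (-2.24×10⁻⁹)/(1.71)] = -155 V.

-155 V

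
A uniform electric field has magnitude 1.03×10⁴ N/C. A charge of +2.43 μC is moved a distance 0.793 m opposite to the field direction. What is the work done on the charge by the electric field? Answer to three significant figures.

-0.0198 J

The potential change for a displacement 0.793 m opposite to the field direction is ΔV = +Ed = 8170 V.
W_field = −qΔV = -0.0198 J.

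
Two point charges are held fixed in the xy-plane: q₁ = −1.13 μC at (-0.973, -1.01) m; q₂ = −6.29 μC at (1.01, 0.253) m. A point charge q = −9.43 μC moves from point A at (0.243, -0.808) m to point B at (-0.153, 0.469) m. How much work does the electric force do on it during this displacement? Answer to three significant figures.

The work done by the electric force is W_field = −ΔU = −q(V_B − V_A) = q(V_A − V_B).
At A: distances to the source charges are 1.23 m, 1.31 m; V_A = Σ kqᵢ/rᵢ = -5.14×10⁴ V.
At B: distances to the source charges are 1.69 m, 1.18 m; V_B = Σ kqᵢ/rᵢ = -5.38×10⁴ V.
ΔV = V_B − V_A = -2380 V.
W_field = −qΔV = −(-9.43×10⁻⁶ C)(-2380 V) = -0.0224 J.

-0.0224 J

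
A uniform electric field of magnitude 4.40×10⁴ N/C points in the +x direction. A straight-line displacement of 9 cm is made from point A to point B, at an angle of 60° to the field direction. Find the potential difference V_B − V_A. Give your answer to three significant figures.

-1980 V

Only the component of displacement along E changes the potential: ΔV = −E·d·cosθ.
ΔV = −(4.40×10⁴ V/m)(0.0900 m)cos60° = -1980 V.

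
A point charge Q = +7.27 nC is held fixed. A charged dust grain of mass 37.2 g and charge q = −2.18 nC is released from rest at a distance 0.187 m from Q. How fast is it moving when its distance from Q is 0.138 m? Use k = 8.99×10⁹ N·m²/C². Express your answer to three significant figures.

Only the electrostatic force acts, so mechanical energy is conserved: ½mv² = U₁ − U₂ = kQq(1/r₁ − 1/r₂).
U₁ − U₂ = (8.99×10⁹ N·m²/C²)(7.27×10⁻⁹ C)(-2.18×10⁻⁹ C)(1/0.187 − 1/0.138) = 2.71×10⁻⁷ J.
v = √(2·2.71×10⁻⁷/0.0372) = 3.81×10⁻³ m/s.

3.81×10⁻³ m/s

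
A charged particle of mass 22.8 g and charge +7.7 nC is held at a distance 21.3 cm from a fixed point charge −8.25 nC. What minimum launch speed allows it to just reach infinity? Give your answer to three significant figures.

To just escape, total mechanical energy must reach zero at infinity: ½mv²_min + U = 0, so ½mv²_min = −U = |kQq|/r.
|U| = |kQq|/r = (8.99×10⁹ N·m²/C²)(8.25×10⁻⁹)(7.70×10⁻⁹)/(0.213) = 2.68×10⁻⁶ J.
v_min = √(2|U|/m) = √(2·2.68×10⁻⁶/0.0228) = 0.0153 m/s.

0.0153 m/s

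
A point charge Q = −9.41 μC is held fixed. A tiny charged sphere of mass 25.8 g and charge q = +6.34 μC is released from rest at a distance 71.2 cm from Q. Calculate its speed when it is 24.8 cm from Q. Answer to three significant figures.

10.5 m/s

Only the electrostatic force acts, so mechanical energy is conserved: ½mv² = U₁ − U₂ = kQq(1/r₁ − 1/r₂).
U₁ − U₂ = (8.99×10⁹ N·m²/C²)(-9.41×10⁻⁶ C)(6.34×10⁻⁶ C)(1/0.712 − 1/0.248) = 1.41 J.
v = √(2·1.41/0.0258) = 10.5 m/s.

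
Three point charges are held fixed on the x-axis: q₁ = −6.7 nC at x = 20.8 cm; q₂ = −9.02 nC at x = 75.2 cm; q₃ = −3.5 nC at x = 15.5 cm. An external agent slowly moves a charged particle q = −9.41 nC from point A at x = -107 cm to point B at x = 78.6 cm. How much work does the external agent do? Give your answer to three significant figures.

For quasistatic motion the external work equals the change in potential energy: W_ext = qΔV = q(V_B − V_A).
At A: distances to the source charges are 1.28 m, 1.82 m, 1.23 m; V_A = Σ kqᵢ/rᵢ = -117 V.
At B: distances to the source charges are 0.578 m, 0.0340 m, 0.631 m; V_B = Σ kqᵢ/rᵢ = -2540 V.
ΔV = V_B − V_A = -2420 V.
W_ext = qΔV = (-9.41×10⁻⁹ C)(-2420 V) = 2.28×10⁻⁵ J.

2.28×10⁻⁵ J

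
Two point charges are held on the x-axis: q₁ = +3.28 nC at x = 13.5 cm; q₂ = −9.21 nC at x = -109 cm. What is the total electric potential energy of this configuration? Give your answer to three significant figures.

The work to assemble the configuration equals its total potential energy, U = Σ kqᵢqⱼ/rᵢⱼ over all pairs.
Pair separations: r₁₂ = 1.23 m.
U = (-2.22×10⁻⁷) = -2.22×10⁻⁷ J.

-2.22×10⁻⁷ J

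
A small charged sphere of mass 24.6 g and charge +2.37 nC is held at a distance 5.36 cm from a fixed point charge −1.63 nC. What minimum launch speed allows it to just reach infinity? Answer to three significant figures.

7.26×10⁻³ m/s

To just escape, total mechanical energy must reach zero at infinity: ½mv²_min + U = 0, so ½mv²_min = −U = |kQq|/r.
|U| = |kQq|/r = (8.99×10⁹ N·m²/C²)(1.63×10⁻⁹)(2.37×10⁻⁹)/(0.0536) = 6.48×10⁻⁷ J.
v_min = √(2|U|/m) = √(2·6.48×10⁻⁷/0.0246) = 7.26×10⁻³ m/s.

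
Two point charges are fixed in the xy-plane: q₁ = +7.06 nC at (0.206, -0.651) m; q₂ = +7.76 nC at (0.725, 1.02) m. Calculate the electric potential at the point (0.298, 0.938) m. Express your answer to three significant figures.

The total potential is the scalar sum of each charge's contribution, V = Σ kqᵢ/rᵢ.
Distances from the field point to each charge: r₁ = 1.59 m, r₂ = 0.435 m.
V = k[(7.06×10⁻⁹)/(1.59) + (7.76×10⁻⁹)/(0.435)] = 200 V.

200 V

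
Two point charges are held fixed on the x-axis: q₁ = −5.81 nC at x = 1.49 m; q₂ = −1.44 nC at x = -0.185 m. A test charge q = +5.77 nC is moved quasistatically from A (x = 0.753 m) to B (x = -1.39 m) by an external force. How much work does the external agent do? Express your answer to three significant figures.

For quasistatic motion the external work equals the change in potential energy: W_ext = qΔV = q(V_B − V_A).
At A: distances to the source charges are 0.737 m, 0.938 m; V_A = Σ kqᵢ/rᵢ = -84.7 V.
At B: distances to the source charges are 2.88 m, 1.20 m; V_B = Σ kqᵢ/rᵢ = -28.9 V.
ΔV = V_B − V_A = 55.8 V.
W_ext = qΔV = (5.77×10⁻⁹ C)(55.8 V) = 3.22×10⁻⁷ J.

3.22×10⁻⁷ J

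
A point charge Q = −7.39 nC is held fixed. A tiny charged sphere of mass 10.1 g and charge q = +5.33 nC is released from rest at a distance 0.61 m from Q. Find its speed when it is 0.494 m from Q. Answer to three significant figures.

5.20×10⁻³ m/s

Only the electrostatic force acts, so mechanical energy is conserved: ½mv² = U₁ − U₂ = kQq(1/r₁ − 1/r₂).
U₁ − U₂ = (8.99×10⁹ N·m²/C²)(-7.39×10⁻⁹ C)(5.33×10⁻⁹ C)(1/0.610 − 1/0.494) = 1.36×10⁻⁷ J.
v = √(2·1.36×10⁻⁷/0.0101) = 5.20×10⁻³ m/s.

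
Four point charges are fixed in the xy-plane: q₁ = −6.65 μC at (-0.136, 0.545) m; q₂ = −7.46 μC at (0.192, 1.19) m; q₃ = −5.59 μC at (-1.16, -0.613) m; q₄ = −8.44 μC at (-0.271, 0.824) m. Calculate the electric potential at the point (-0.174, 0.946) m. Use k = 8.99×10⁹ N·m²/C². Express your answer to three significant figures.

-8.15×10⁵ V

The total potential is the scalar sum of each charge's contribution, V = Σ kqᵢ/rᵢ.
Distances from the field point to each charge: r₁ = 0.403 m, r₂ = 0.440 m, r₃ = 1.84 m, r₄ = 0.156 m.
V = k[(-6.65×10⁻⁶)/(0.403) + (-7.46×10⁻⁶)/(0.440) + (-5.59×10⁻⁶)/(1.84) + (-8.44×10⁻⁶)/(0.156)] = -8.15×10⁵ V.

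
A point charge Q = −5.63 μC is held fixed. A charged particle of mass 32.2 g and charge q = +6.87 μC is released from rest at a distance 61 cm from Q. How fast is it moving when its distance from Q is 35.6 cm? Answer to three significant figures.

Only the electrostatic force acts, so mechanical energy is conserved: ½mv² = U₁ − U₂ = kQq(1/r₁ − 1/r₂).
U₁ − U₂ = (8.99×10⁹ N·m²/C²)(-5.63×10⁻⁶ C)(6.87×10⁻⁶ C)(1/0.610 − 1/0.356) = 0.407 J.
v = √(2·0.407/0.0322) = 5.03 m/s.

5.03 m/s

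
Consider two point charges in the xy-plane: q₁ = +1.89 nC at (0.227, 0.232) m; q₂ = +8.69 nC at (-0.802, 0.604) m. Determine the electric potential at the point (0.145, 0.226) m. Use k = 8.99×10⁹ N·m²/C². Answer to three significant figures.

The total potential is the scalar sum of each charge's contribution, V = Σ kqᵢ/rᵢ.
Distances from the field point to each charge: r₁ = 0.0822 m, r₂ = 1.02 m.
V = k[(1.89×10⁻⁹)/(0.0822) + (8.69×10⁻⁹)/(1.02)] = 283 V.

283 V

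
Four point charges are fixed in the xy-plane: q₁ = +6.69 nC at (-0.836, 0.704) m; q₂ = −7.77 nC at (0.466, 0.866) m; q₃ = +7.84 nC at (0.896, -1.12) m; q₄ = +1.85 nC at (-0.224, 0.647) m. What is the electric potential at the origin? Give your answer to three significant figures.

57.4 V

Electric potential is a scalar, so the contributions from each charge add algebraically: V = Σ kqᵢ/rᵢ.
Distances from the field point to each charge: r₁ = 1.09 m, r₂ = 0.983 m, r₃ = 1.43 m, r₄ = 0.685 m.
V = k[(6.69×10⁻⁹)/(1.09) + (-7.77×10⁻⁹)/(0.983) + (7.84×10⁻⁹)/(1.43) + (1.85×10⁻⁹)/(0.685)] = 57.4 V.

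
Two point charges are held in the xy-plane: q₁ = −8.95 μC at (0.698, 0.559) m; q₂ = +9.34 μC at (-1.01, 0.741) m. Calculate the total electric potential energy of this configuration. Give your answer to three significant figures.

-0.438 J

The work to assemble the configuration equals its total potential energy, U = Σ kqᵢqⱼ/rᵢⱼ over all pairs.
Pair separations: r₁₂ = 1.72 m.
U = (-0.438) = -0.438 J.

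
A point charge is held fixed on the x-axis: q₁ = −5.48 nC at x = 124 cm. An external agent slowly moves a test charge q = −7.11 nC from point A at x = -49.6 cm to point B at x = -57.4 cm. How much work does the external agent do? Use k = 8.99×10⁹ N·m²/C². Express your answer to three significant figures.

For quasistatic motion the external work equals the change in potential energy: W_ext = qΔV = q(V_B − V_A).
At A: distance to the source charge is 1.74 m; V_A = kq₁/r = -28.4 V.
At B: distance to the source charge is 1.81 m; V_B = kq₁/r = -27.2 V.
ΔV = V_B − V_A = 1.22 V.
W_ext = qΔV = (-7.11×10⁻⁹ C)(1.22 V) = -8.68×10⁻⁹ J.

-8.68×10⁻⁹ J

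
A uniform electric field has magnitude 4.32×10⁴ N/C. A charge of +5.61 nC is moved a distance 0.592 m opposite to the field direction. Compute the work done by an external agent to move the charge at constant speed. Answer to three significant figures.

1.43×10⁻⁴ J

The potential change for a displacement 0.592 m opposite to the field direction is ΔV = +Ed = 2.56×10⁴ V.
W_ext = qΔV = 1.43×10⁻⁴ J.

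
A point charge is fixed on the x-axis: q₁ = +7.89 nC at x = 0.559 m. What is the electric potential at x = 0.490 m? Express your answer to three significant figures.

Electric potential is a scalar, so the contributions from each charge add algebraically: V = Σ kqᵢ/rᵢ.
V = k[(7.89×10⁻⁹)/(0.0690)] = 1030 V.

1030 V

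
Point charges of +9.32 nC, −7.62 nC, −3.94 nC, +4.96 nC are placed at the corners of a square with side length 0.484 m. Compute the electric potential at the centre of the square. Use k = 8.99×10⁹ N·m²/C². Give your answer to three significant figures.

The total potential is the scalar sum of each charge's contribution, V = Σ kqᵢ/rᵢ.
The distance from each corner to the centre is a√2/2 = 0.342 m.
V = k[(9.32×10⁻⁹)/(0.342) + (-7.62×10⁻⁹)/(0.342) + (-3.94×10⁻⁹)/(0.342) + (4.96×10⁻⁹)/(0.342)] = 71.4 V.

71.4 V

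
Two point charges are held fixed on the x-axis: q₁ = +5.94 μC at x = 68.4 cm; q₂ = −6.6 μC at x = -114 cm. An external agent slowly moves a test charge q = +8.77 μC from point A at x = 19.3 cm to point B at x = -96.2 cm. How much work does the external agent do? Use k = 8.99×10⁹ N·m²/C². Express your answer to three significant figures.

For quasistatic motion the external work equals the change in potential energy: W_ext = qΔV = q(V_B − V_A).
At A: distances to the source charges are 0.491 m, 1.33 m; V_A = Σ kqᵢ/rᵢ = 6.42×10⁴ V.
At B: distances to the source charges are 1.65 m, 0.178 m; V_B = Σ kqᵢ/rᵢ = -3.01×10⁵ V.
ΔV = V_B − V_A = -3.65×10⁵ V.
W_ext = qΔV = (8.77×10⁻⁶ C)(-3.65×10⁵ V) = -3.20 J.

-3.20 J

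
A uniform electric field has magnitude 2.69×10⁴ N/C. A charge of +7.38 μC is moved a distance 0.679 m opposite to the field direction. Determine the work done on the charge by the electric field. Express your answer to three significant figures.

The potential change for a displacement 0.679 m opposite to the field direction is ΔV = +Ed = 1.83×10⁴ V.
W_field = −qΔV = -0.135 J.

-0.135 J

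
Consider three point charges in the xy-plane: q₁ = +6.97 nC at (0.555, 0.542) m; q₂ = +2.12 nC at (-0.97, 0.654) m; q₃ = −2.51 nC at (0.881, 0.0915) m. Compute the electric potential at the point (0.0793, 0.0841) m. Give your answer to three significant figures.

82.7 V

The total potential is the scalar sum of each charge's contribution, V = Σ kqᵢ/rᵢ.
Distances from the field point to each charge: r₁ = 0.660 m, r₂ = 1.19 m, r₃ = 0.802 m.
V = k[(6.97×10⁻⁹)/(0.660) + (2.12×10⁻⁹)/(1.19) + (-2.51×10⁻⁹)/(0.802)] = 82.7 V.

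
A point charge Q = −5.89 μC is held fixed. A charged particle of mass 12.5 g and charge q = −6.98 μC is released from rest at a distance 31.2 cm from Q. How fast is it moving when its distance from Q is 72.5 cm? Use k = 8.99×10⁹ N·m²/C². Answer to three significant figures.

10.4 m/s

Only the electrostatic force acts, so mechanical energy is conserved: ½mv² = U₁ − U₂ = kQq(1/r₁ − 1/r₂).
U₁ − U₂ = (8.99×10⁹ N·m²/C²)(-5.89×10⁻⁶ C)(-6.98×10⁻⁶ C)(1/0.312 − 1/0.725) = 0.675 J.
v = √(2·0.675/0.0125) = 10.4 m/s.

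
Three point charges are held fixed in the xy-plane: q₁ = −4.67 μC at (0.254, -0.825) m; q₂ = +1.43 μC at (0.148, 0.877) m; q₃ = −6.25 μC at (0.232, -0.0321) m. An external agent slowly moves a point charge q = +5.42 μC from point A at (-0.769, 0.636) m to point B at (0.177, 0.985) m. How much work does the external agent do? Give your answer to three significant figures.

For quasistatic motion the external work equals the change in potential energy: W_ext = qΔV = q(V_B − V_A).
At A: distances to the source charges are 1.78 m, 0.948 m, 1.20 m; V_A = Σ kqᵢ/rᵢ = -5.67×10⁴ V.
At B: distances to the source charges are 1.81 m, 0.112 m, 1.02 m; V_B = Σ kqᵢ/rᵢ = 3.66×10⁴ V.
ΔV = V_B − V_A = 9.33×10⁴ V.
W_ext = qΔV = (5.42×10⁻⁶ C)(9.33×10⁴ V) = 0.506 J.

0.506 J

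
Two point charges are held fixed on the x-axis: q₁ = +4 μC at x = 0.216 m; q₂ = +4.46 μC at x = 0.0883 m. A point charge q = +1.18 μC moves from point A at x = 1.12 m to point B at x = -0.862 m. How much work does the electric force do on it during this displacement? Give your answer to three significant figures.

The work done by the electric force is W_field = −ΔU = −q(V_B − V_A) = q(V_A − V_B).
At A: distances to the source charges are 0.904 m, 1.03 m; V_A = Σ kqᵢ/rᵢ = 7.86×10⁴ V.
At B: distances to the source charges are 1.08 m, 0.950 m; V_B = Σ kqᵢ/rᵢ = 7.56×10⁴ V.
ΔV = V_B − V_A = -3090 V.
W_field = −qΔV = −(1.18×10⁻⁶ C)(-3090 V) = 3.65×10⁻³ J.

3.65×10⁻³ J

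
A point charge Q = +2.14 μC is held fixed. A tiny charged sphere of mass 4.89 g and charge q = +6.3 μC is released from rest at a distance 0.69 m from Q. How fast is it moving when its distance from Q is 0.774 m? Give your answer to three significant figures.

2.79 m/s

Only the electrostatic force acts, so mechanical energy is conserved: ½mv² = U₁ − U₂ = kQq(1/r₁ − 1/r₂).
U₁ − U₂ = (8.99×10⁹ N·m²/C²)(2.14×10⁻⁶ C)(6.30×10⁻⁶ C)(1/0.690 − 1/0.774) = 0.0191 J.
v = √(2·0.0191/4.89×10⁻³) = 2.79 m/s.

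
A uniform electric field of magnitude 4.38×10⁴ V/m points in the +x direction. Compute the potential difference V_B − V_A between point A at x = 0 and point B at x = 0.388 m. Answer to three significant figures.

-1.70×10⁴ V

In a uniform field, potential decreases in the direction of E: V_B − V_A = −E·Δx.
V_B − V_A = −(4.38×10⁴ V/m)(0.388 m) = -1.70×10⁴ V.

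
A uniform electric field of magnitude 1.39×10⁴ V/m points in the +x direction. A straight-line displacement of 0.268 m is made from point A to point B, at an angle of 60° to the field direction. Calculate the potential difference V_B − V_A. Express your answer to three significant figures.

Only the component of displacement along E changes the potential: ΔV = −E·d·cosθ.
ΔV = −(1.39×10⁴ V/m)(0.268 m)cos60° = -1860 V.

-1860 V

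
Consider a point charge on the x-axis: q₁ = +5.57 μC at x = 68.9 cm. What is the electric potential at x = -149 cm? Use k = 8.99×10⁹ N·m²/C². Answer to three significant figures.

The total potential is the scalar sum of each charge's contribution, V = Σ kqᵢ/rᵢ.
V = k[(5.57×10⁻⁶)/(2.18)] = 2.30×10⁴ V.

2.30×10⁴ V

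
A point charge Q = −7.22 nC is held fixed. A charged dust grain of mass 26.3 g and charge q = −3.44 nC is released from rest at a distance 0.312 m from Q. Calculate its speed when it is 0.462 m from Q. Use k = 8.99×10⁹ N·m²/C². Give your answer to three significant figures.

Only the electrostatic force acts, so mechanical energy is conserved: ½mv² = U₁ − U₂ = kQq(1/r₁ − 1/r₂).
U₁ − U₂ = (8.99×10⁹ N·m²/C²)(-7.22×10⁻⁹ C)(-3.44×10⁻⁹ C)(1/0.312 − 1/0.462) = 2.32×10⁻⁷ J.
v = √(2·2.32×10⁻⁷/0.0263) = 4.20×10⁻³ m/s.

4.20×10⁻³ m/s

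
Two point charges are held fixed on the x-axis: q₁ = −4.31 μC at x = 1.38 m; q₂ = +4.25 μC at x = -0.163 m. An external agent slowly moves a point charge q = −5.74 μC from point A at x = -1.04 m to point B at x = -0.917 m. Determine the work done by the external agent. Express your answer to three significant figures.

-0.0359 J

For quasistatic motion the external work equals the change in potential energy: W_ext = qΔV = q(V_B − V_A).
At A: distances to the source charges are 2.42 m, 0.877 m; V_A = Σ kqᵢ/rᵢ = 2.76×10⁴ V.
At B: distances to the source charges are 2.30 m, 0.754 m; V_B = Σ kqᵢ/rᵢ = 3.38×10⁴ V.
ΔV = V_B − V_A = 6250 V.
W_ext = qΔV = (-5.74×10⁻⁶ C)(6250 V) = -0.0359 J.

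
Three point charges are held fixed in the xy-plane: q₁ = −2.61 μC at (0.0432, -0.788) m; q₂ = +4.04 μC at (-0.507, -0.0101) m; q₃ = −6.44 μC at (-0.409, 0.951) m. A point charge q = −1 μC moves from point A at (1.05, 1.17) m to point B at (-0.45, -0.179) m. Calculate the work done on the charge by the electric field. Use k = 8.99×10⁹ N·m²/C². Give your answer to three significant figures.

0.154 J

The work done by the electric force is W_field = −ΔU = −q(V_B − V_A) = q(V_A − V_B).
At A: distances to the source charges are 2.20 m, 1.95 m, 1.48 m; V_A = Σ kqᵢ/rᵢ = -3.13×10⁴ V.
At B: distances to the source charges are 0.784 m, 0.178 m, 1.13 m; V_B = Σ kqᵢ/rᵢ = 1.23×10⁵ V.
ΔV = V_B − V_A = 1.54×10⁵ V.
W_field = −qΔV = −(-1.00×10⁻⁶ C)(1.54×10⁵ V) = 0.154 J.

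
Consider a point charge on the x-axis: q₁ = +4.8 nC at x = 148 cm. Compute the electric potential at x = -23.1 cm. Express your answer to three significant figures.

25.2 V

Electric potential is a scalar, so the contributions from each charge add algebraically: V = Σ kqᵢ/rᵢ.
V = k[(4.80×10⁻⁹)/(1.71)] = 25.2 V.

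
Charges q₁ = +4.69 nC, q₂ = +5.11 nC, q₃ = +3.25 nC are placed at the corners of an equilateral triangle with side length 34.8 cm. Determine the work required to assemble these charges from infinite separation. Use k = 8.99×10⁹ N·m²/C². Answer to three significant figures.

1.44×10⁻⁶ J

The assembly work is the sum of pairwise potential energies, U = Σ_{i<j} kqᵢqⱼ/rᵢⱼ.
All three pair separations equal the side length, 0.348 m.
U = (6.19×10⁻⁷) + (3.94×10⁻⁷) + (4.29×10⁻⁷) = 1.44×10⁻⁶ J.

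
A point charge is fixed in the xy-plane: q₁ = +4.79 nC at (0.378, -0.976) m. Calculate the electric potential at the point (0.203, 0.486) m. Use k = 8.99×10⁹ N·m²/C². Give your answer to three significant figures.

Electric potential is a scalar, so the contributions from each charge add algebraically: V = Σ kqᵢ/rᵢ.
Distances from the field point to each charge: r₁ = 1.47 m.
V = k[(4.79×10⁻⁹)/(1.47)] = 29.2 V.

29.2 V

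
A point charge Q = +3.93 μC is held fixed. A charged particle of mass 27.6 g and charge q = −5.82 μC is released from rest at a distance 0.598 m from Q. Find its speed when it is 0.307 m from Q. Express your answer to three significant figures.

Only the electrostatic force acts, so mechanical energy is conserved: ½mv² = U₁ − U₂ = kQq(1/r₁ − 1/r₂).
U₁ − U₂ = (8.99×10⁹ N·m²/C²)(3.93×10⁻⁶ C)(-5.82×10⁻⁶ C)(1/0.598 − 1/0.307) = 0.326 J.
v = √(2·0.326/0.0276) = 4.86 m/s.

4.86 m/s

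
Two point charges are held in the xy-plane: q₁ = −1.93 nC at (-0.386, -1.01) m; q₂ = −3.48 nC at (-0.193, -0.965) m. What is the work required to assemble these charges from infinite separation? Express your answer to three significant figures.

3.05×10⁻⁷ J

The assembly work is the sum of pairwise potential energies, U = Σ_{i<j} kqᵢqⱼ/rᵢⱼ.
Pair separations: r₁₂ = 0.198 m.
U = (3.05×10⁻⁷) = 3.05×10⁻⁷ J.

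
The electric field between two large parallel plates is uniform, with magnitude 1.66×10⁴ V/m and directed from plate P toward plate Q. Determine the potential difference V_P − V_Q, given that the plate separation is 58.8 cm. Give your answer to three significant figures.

9760 V

In a uniform field, potential decreases in the direction of E: ΔV = −E·d for a displacement d parallel to E.
Going from Q to P is a displacement of 58.8 cm opposite to the field, so V_P − V_Q = +Ed = 9760 V.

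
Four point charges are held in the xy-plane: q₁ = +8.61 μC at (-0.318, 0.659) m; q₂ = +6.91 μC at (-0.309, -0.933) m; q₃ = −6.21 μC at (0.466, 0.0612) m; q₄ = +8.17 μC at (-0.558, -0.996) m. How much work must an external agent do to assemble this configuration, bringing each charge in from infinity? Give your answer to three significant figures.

The work to assemble the configuration equals its total potential energy, U = Σ kqᵢqⱼ/rᵢⱼ over all pairs.
Pair separations: r₁₂ = 1.59 m, r₁₃ = 0.986 m, r₁₄ = 1.67 m, r₂₃ = 1.26 m, r₂₄ = 0.257 m, r₃₄ = 1.47 m.
Summing all 6 pair terms gives U = 1.59 J.

1.59 J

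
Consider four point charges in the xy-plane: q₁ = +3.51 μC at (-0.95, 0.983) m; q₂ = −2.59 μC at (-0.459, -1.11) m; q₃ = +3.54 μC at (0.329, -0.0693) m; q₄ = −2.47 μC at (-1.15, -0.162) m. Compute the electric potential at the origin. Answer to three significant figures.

Electric potential is a scalar, so the contributions from each charge add algebraically: V = Σ kqᵢ/rᵢ.
Distances from the field point to each charge: r₁ = 1.37 m, r₂ = 1.20 m, r₃ = 0.336 m, r₄ = 1.16 m.
V = k[(3.51×10⁻⁶)/(1.37) + (-2.59×10⁻⁶)/(1.20) + (3.54×10⁻⁶)/(0.336) + (-2.47×10⁻⁶)/(1.16)] = 7.92×10⁴ V.

7.92×10⁴ V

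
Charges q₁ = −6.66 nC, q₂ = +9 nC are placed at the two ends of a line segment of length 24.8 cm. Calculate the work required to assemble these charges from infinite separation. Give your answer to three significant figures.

The work to assemble the configuration equals its total potential energy, U = Σ kqᵢqⱼ/rᵢⱼ over all pairs.
The separation is r = 0.248 m.
U = (-2.17×10⁻⁶) = -2.17×10⁻⁶ J.

-2.17×10⁻⁶ J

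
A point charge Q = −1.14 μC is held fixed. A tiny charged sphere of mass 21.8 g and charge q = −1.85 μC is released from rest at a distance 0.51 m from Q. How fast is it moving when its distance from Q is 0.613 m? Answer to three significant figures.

Only the electrostatic force acts, so mechanical energy is conserved: ½mv² = U₁ − U₂ = kQq(1/r₁ − 1/r₂).
U₁ − U₂ = (8.99×10⁹ N·m²/C²)(-1.14×10⁻⁶ C)(-1.85×10⁻⁶ C)(1/0.510 − 1/0.613) = 6.25×10⁻³ J.
v = √(2·6.25×10⁻³/0.0218) = 0.757 m/s.

0.757 m/s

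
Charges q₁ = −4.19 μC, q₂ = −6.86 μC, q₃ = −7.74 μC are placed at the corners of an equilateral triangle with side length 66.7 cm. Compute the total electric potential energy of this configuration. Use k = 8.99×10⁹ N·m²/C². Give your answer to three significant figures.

The assembly work is the sum of pairwise potential energies, U = Σ_{i<j} kqᵢqⱼ/rᵢⱼ.
All three pair separations equal the side length, 0.667 m.
U = (0.387) + (0.437) + (0.716) = 1.54 J.

1.54 J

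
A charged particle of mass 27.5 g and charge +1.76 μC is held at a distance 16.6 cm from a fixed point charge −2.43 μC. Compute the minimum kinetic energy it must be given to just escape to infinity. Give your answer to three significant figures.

To just escape, total mechanical energy must reach zero at infinity: ½mv²_min + U = 0, so ½mv²_min = −U = |kQq|/r.
|U| = |kQq|/r = (8.99×10⁹ N·m²/C²)(2.43×10⁻⁶)(1.76×10⁻⁶)/(0.166) = 0.232 J.

0.232 J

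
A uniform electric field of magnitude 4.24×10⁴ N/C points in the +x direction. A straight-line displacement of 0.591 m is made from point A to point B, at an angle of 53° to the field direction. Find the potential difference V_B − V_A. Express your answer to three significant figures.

Only the component of displacement along E changes the potential: ΔV = −E·d·cosθ.
ΔV = −(4.24×10⁴ V/m)(0.591 m)cos53° = -1.51×10⁴ V.

-1.51×10⁴ V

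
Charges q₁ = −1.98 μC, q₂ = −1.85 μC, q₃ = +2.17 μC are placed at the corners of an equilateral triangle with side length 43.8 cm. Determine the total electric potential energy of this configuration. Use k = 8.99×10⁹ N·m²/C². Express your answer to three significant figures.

-0.0954 J

The work to assemble the configuration equals its total potential energy, U = Σ kqᵢqⱼ/rᵢⱼ over all pairs.
All three pair separations equal the side length, 0.438 m.
U = (0.0752) + (-0.0882) + (-0.0824) = -0.0954 J.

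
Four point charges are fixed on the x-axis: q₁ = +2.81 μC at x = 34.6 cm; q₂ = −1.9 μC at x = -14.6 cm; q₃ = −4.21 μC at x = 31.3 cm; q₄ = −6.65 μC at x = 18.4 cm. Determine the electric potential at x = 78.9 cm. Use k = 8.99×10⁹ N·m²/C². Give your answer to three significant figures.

-1.40×10⁵ V

The total potential is the scalar sum of each charge's contribution, V = Σ kqᵢ/rᵢ.
Distances from the field point to each charge: r₁ = 0.443 m, r₂ = 0.935 m, r₃ = 0.476 m, r₄ = 0.605 m.
V = k[(2.81×10⁻⁶)/(0.443) + (-1.90×10⁻⁶)/(0.935) + (-4.21×10⁻⁶)/(0.476) + (-6.65×10⁻⁶)/(0.605)] = -1.40×10⁵ V.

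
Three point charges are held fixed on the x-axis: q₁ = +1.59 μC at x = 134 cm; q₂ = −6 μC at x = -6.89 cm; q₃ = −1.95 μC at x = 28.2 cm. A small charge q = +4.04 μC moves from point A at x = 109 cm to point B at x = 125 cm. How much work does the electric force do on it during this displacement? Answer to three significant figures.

-0.448 J

The work done by the electric force is W_field = −ΔU = −q(V_B − V_A) = q(V_A − V_B).
At A: distances to the source charges are 0.250 m, 1.16 m, 0.808 m; V_A = Σ kqᵢ/rᵢ = -1.11×10⁴ V.
At B: distances to the source charges are 0.0900 m, 1.32 m, 0.968 m; V_B = Σ kqᵢ/rᵢ = 9.98×10⁴ V.
ΔV = V_B − V_A = 1.11×10⁵ V.
W_field = −qΔV = −(4.04×10⁻⁶ C)(1.11×10⁵ V) = -0.448 J.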